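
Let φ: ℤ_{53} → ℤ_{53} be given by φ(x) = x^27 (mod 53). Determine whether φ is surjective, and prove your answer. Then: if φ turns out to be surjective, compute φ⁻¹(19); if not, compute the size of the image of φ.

34

Since 53 is prime, the nonzero elements of ℤ_{53} form a cyclic group of order 52.
As gcd(27, 52) = 1, raising to the 27th power is a bijection on this group: if a^27 ≡ b^27 then (ab^{−1})^27 = 1, and the only element of order dividing gcd(27, 52) = 1 is 1, so a = b.
With φ(0) = 0 this makes φ injective on all of ℤ_{53}, hence bijective (finite equal-size domain and codomain). In particular φ is surjective.
Since φ is surjective, we find the preimage of 19. The inverse of x ↦ x^27 on (ℤ_{53})^× is x ↦ x^27, because 27·27 = 729 = 14·52 + 1 ≡ 1 (mod 52) and x^{52} = 1 for x ≠ 0 (Fermat). So φ⁻¹(19) = 19^27 mod 53.
Repeated squaring mod 53: 19^1 ≡ 19, 19^2 ≡ 19² = 361 ≡ 43, 19^4 ≡ 43² = 1849 ≡ 47, 19^8 ≡ 47² = 2209 ≡ 36, 19^16 ≡ 36² = 1296 ≡ 24. Since 27 = 16 + 8 + 2 + 1, 19^27 ≡ 24·36·43·19: 24·36 = 864 ≡ 16, then 16·43 = 688 ≡ 52, then 52·19 = 988 ≡ 34. So 19^27 ≡ 34 (mod 53).
Hence φ⁻¹(19) = 34.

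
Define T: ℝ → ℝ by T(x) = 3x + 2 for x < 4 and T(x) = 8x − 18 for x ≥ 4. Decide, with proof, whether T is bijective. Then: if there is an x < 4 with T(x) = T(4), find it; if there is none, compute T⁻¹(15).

Both pieces are strictly increasing (slopes 3 and 8), so each is injective on its own interval.
The left piece maps (−∞, 4) onto (−∞, 14); the right piece maps [4, ∞) onto [14, ∞).
Since 14 = 14, the images partition ℝ: T is injective and surjective, hence bijective.
Because the two images are disjoint, no x < 4 has T(x) = T(4), so we compute T⁻¹(15): 15 lies in [14, ∞), so solve 8x − 18 = 15: x = (15 + 18)/8 = 33/8.

33/8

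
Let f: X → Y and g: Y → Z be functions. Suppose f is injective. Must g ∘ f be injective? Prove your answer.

not injective

No. Take X = Y = Z = {0, 1, 2}, f = identity (injective), and g(x) = 0 for every x.
Then (g ∘ f)(0) = 0 = (g ∘ f)(2) with 0 ≠ 2, so g ∘ f is not injective.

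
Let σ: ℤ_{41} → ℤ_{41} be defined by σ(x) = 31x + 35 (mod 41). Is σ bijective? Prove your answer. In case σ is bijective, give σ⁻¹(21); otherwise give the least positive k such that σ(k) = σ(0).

Recall: σ is injective if σ(u) = σ(v) implies u = v.
Suppose σ(u) = σ(v) in ℤ_{41}. Then 31u + 35 ≡ 31v + 35 (mod 41), hence 31(u − v) ≡ 0 (mod 41).
Since gcd(31, 41) = 1, 31 is invertible modulo 41, hence u − v ≡ 0 (mod 41), i.e. u = v.
We now compute 31⁻¹ mod 41 explicitly. Euclid's algorithm: 41 = 1·31 + 10, 31 = 3·10 + 1; back-substituting gives 1 = 4·31 − 3·41, so 31⁻¹ ≡ 4 (mod 41).
Then y ↦ 4(y − 35) is a two-sided inverse to σ, so every y ∈ ℤ_{41} has a preimage.
So σ is bijective.
Since σ is bijective, we find σ⁻¹(21): we need 31x ≡ 21 − 35 ≡ 27 (mod 41). Using 31⁻¹ = 4: x ≡ 4·27 = 108 = 2·41 + 26, so x = 26.
Check: σ(26) = 31·26 + 35 = 841 = 20·41 + 21 ≡ 21 (mod 41).

26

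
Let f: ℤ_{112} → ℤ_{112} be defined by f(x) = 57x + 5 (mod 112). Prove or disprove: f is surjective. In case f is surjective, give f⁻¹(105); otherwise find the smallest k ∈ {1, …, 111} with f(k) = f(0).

100

Recall: f is surjective if every y in the codomain equals f(x) for some x in the domain.
Since gcd(57, 112) = 1, 57 is invertible modulo 112. Euclid's algorithm: 112 = 1·57 + 55, 57 = 1·55 + 2, 55 = 27·2 + 1; back-substituting gives 1 = 57·57 − 29·112, so 57⁻¹ ≡ 57 (mod 112).
For any y ∈ ℤ_{112}, x = 57(y − 5) mod 112 satisfies f(x) = 57·57(y − 5) + 5 ≡ y (since 57·57 ≡ 1 mod 112). So every y has a preimage.
So f is surjective.
Since f is surjective, we find f⁻¹(105): we need 57x ≡ 105 − 5 ≡ 100 (mod 112). Using 57⁻¹ = 57: x ≡ 57·100 = 5700 = 50·112 + 100, so x = 100.
Check: f(100) = 57·100 + 5 = 5705 = 50·112 + 105 ≡ 105 (mod 112).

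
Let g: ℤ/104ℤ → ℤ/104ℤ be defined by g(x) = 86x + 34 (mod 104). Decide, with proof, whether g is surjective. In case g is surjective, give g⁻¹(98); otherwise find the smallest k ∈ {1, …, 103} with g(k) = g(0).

52

Recall that g is surjective if every y in the codomain equals g(x) for some x in the domain.
Since gcd(86, 104) = 2, we have 86x ≡ 0 (mod 2) for all x, so g(x) ≡ 0 (mod 2).
But 1 ≢ 0 (mod 2), so 1 ∈ ℤ/104ℤ has no preimage. Hence g is not surjective.
Since g is not surjective, we find the least positive k with g(k) = g(0): this means 86k ≡ 0 (mod 104), i.e. 104 ∣ 86k. Since gcd(86, 104) = 2, dividing through by 2 this holds exactly when 52 ∣ 43k, and as gcd(43, 52) = 1, exactly when 52 ∣ k.
The smallest positive such k is 52.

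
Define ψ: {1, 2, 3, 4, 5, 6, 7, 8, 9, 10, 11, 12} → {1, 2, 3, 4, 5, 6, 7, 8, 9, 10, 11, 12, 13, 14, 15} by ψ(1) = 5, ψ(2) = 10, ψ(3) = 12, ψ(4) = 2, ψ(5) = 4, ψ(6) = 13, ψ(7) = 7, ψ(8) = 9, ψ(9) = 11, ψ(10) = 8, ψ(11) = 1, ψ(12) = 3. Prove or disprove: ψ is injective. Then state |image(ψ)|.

12

The values ψ(1), …, ψ(12) are 5, 10, 12, 2, 4, 13, 7, 9, 11, 8, 1, 3 — all distinct.
So ψ(u) = ψ(v) only when u = v, and ψ is injective.
The image of ψ is {1, 2, 3, 4, 5, 7, 8, 9, 10, 11, 12, 13}, which has 12 elements.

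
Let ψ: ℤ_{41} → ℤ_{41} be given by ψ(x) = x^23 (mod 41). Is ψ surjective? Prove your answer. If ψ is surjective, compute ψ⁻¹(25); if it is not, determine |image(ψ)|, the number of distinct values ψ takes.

Since 41 is prime, the nonzero elements of ℤ_{41} form a cyclic group of order 40.
As gcd(23, 40) = 1, raising to the 23rd power is a bijection on this group: if u^23 ≡ v^23 then (uv^{−1})^23 = 1, and the only element of order dividing gcd(23, 40) = 1 is 1, so u = v.
With ψ(0) = 0 this makes ψ injective on all of ℤ_{41}, hence bijective (finite equal-size domain and codomain). In particular ψ is surjective.
Since ψ is surjective, we find the preimage of 25. The inverse of x ↦ x^23 on (ℤ_{41})^× is x ↦ x^7, because 23·7 = 161 = 4·40 + 1 ≡ 1 (mod 40) and x^{40} = 1 for x ≠ 0 (Fermat). So ψ⁻¹(25) = 25^7 mod 41.
Repeated squaring mod 41: 25^1 ≡ 25, 25^2 ≡ 25² = 625 ≡ 10, 25^4 ≡ 10² = 100 ≡ 18. Since 7 = 4 + 2 + 1, 25^7 ≡ 18·10·25: 18·10 = 180 ≡ 16, then 16·25 = 400 ≡ 31. So 25^7 ≡ 31 (mod 41).
Hence ψ⁻¹(25) = 31.

31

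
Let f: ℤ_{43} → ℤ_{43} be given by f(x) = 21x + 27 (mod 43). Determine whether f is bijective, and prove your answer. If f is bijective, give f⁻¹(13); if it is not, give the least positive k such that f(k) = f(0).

Suppose f(x_1) = f(x_2) in ℤ_{43}. Then 21x_1 + 27 ≡ 21x_2 + 27 (mod 43), so 21(x_1 − x_2) ≡ 0 (mod 43).
Since gcd(21, 43) = 1, 21 is invertible modulo 43, so x_1 − x_2 ≡ 0 (mod 43), i.e. x_1 = x_2.
We now compute 21⁻¹ mod 43 explicitly. Euclid's algorithm: 43 = 2·21 + 1; back-substituting gives 1 = 41·21 − 20·43, so 21⁻¹ ≡ 41 (mod 43).
For any y ∈ ℤ_{43}, x = 41(y − 27) mod 43 satisfies f(x) = 21·41(y − 27) + 27 ≡ y (since 21·41 ≡ 1 mod 43). So every y has a preimage.
Therefore f is bijective.
Since f is bijective, we compute f⁻¹(13): solve 21x + 27 ≡ 13 (mod 43), i.e. 21x ≡ 29 (mod 43).
Multiplying by 21⁻¹ = 41 gives x ≡ 41·29 = 1189 = 27·43 + 28 ≡ 28 (mod 43).
Check: f(28) = 21·28 + 27 = 615 = 14·43 + 13 ≡ 13 (mod 43).

28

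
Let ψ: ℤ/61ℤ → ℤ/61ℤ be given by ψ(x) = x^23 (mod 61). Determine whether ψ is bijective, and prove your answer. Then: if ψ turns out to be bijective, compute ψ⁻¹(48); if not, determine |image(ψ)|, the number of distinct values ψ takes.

14

Since 61 is prime, the nonzero elements of ℤ/61ℤ form a cyclic group of order 60.
As gcd(23, 60) = 1, raising to the 23rd power is a bijection on this group: if u^23 ≡ v^23 then (uv^{−1})^23 = 1, and the only element of order dividing gcd(23, 60) = 1 is 1, so u = v.
With ψ(0) = 0 this makes ψ injective on all of ℤ/61ℤ, hence bijective (finite equal-size domain and codomain). In particular ψ is bijective.
Since ψ is bijective, we find the preimage of 48. The inverse of x ↦ x^23 on (ℤ/61ℤ)^× is x ↦ x^47, because 23·47 = 1081 = 18·60 + 1 ≡ 1 (mod 60) and x^{60} = 1 for x ≠ 0 (Fermat). So ψ⁻¹(48) = 48^47 mod 61.
Repeated squaring mod 61: 48^1 ≡ 48, 48^2 ≡ 48² = 2304 ≡ 47, 48^4 ≡ 47² = 2209 ≡ 13, 48^8 ≡ 13² = 169 ≡ 47, 48^16 ≡ 47² = 2209 ≡ 13, 48^32 ≡ 13² = 169 ≡ 47. Since 47 = 32 + 8 + 4 + 2 + 1, 48^47 ≡ 47·47·13·47·48: 47·47 = 2209 ≡ 13, then 13·13 = 169 ≡ 47, then 47·47 = 2209 ≡ 13, then 13·48 = 624 ≡ 14. So 48^47 ≡ 14 (mod 61).
Hence ψ⁻¹(48) = 14.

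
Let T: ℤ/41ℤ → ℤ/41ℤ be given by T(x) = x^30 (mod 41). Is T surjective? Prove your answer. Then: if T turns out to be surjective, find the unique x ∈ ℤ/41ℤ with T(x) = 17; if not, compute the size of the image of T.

T(1) = 1^30 = 1.
T(4): Repeated squaring mod 41: 4^1 ≡ 4, 4^2 ≡ 4² = 16, 4^4 ≡ 16² = 256 ≡ 10, 4^8 ≡ 10² = 100 ≡ 18, 4^16 ≡ 18² = 324 ≡ 37. Since 30 = 16 + 8 + 4 + 2, 4^30 ≡ 37·18·10·16: 37·18 = 666 ≡ 10, then 10·10 = 100 ≡ 18, then 18·16 = 288 ≡ 1. So 4^30 ≡ 1 (mod 41).
So T(1) = T(4) = 1 while 1 ≠ 4, hence T is not injective.
A non-injective map from the 41-element set ℤ/41ℤ to itself takes at most 40 distinct values, so it cannot be surjective. So T is not surjective.
Since T is not surjective, we determine |image(T)|. Computing x^30 mod 41 for each x (by repeated squaring, reducing mod 41 at every step), the values T(0), T(1), …, T(40) are: 0, 1, 40, 32, 1, 40, 9, 32, 40, 40, 1, 32, 32, 32, 9, 9, 1, 9, 1, 9, 40, 40, 9, 1, 9, 1, 9, 9, 32, 32, 32, 1, 40, 40, 32, 9, 40, 1, 32, 40, 1.
The distinct values are {0, 1, 9, 32, 40}; there are 5 of them.

5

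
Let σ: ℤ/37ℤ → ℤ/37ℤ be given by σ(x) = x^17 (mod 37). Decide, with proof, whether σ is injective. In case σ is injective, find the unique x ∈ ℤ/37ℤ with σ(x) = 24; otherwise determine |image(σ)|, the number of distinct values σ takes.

20

Since 37 is prime, the nonzero elements of ℤ/37ℤ form a cyclic group of order 36.
As gcd(17, 36) = 1, raising to the 17th power is a bijection on this group: if u^17 ≡ v^17 then (uv^{−1})^17 = 1, and the only element of order dividing gcd(17, 36) = 1 is 1, so u = v.
With σ(0) = 0 this makes σ injective on all of ℤ/37ℤ, hence bijective (finite equal-size domain and codomain). In particular σ is injective.
Since σ is injective, we find the preimage of 24. The inverse of x ↦ x^17 on (ℤ/37ℤ)^× is x ↦ x^17, because 17·17 = 289 = 8·36 + 1 ≡ 1 (mod 36) and x^{36} = 1 for x ≠ 0 (Fermat). So σ⁻¹(24) = 24^17 mod 37.
Repeated squaring mod 37: 24^1 ≡ 24, 24^2 ≡ 24² = 576 ≡ 21, 24^4 ≡ 21² = 441 ≡ 34, 24^8 ≡ 34² = 1156 ≡ 9, 24^16 ≡ 9² = 81 ≡ 7. Since 17 = 16 + 1, 24^17 ≡ 7·24: 7·24 = 168 ≡ 20. So 24^17 ≡ 20 (mod 37).
Hence σ⁻¹(24) = 20.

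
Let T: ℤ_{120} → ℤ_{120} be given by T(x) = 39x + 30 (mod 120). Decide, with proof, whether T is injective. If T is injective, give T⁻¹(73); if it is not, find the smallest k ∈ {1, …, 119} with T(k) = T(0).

40

By definition, injectivity means: for all a, b in the domain, T(a) = T(b) implies a = b.
We have gcd(39, 120) = 3 > 1. Taking a = 0 and b = 40: T(0) = 30 and T(40) = 39·40 + 30 = 1590 ≡ 30 (mod 120).
So T(0) = T(40) while 0 ≠ 40, so T is not injective.
Since T is not injective, we find the least positive k with T(k) = T(0): this means 39k ≡ 0 (mod 120), i.e. 120 ∣ 39k. Since gcd(39, 120) = 3, dividing through by 3 this holds exactly when 40 ∣ 13k, and as gcd(13, 40) = 1, exactly when 40 ∣ k.
The smallest positive such k is 40.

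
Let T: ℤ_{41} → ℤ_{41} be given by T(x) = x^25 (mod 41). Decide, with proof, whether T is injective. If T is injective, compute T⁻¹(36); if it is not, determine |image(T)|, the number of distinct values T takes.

9

T(3): Repeated squaring mod 41: 3^1 ≡ 3, 3^2 ≡ 3² = 9, 3^4 ≡ 9² = 81 ≡ 40, 3^8 ≡ 40² = 1600 ≡ 1, 3^16 ≡ 1² = 1. Since 25 = 16 + 8 + 1, 3^25 ≡ 1·1·3: 1·1 = 1, then 1·3 = 3. So 3^25 ≡ 3 (mod 41).
T(7): Repeated squaring mod 41: 7^1 ≡ 7, 7^2 ≡ 7² = 49 ≡ 8, 7^4 ≡ 8² = 64 ≡ 23, 7^8 ≡ 23² = 529 ≡ 37, 7^16 ≡ 37² = 1369 ≡ 16. Since 25 = 16 + 8 + 1, 7^25 ≡ 16·37·7: 16·37 = 592 ≡ 18, then 18·7 = 126 ≡ 3. So 7^25 ≡ 3 (mod 41).
So T(3) = T(7) = 3 while 3 ≠ 7, thus T is not injective.
Since T is not injective, we determine |image(T)|. Computing x^25 mod 41 for each x (by repeated squaring, reducing mod 41 at every step), the values T(0), T(1), …, T(40) are: 0, 1, 32, 3, 40, 9, 14, 3, 9, 9, 1, 38, 38, 3, 14, 27, 1, 14, 1, 14, 32, 9, 27, 40, 27, 40, 14, 27, 38, 3, 3, 40, 32, 32, 38, 27, 32, 1, 38, 9, 40.
The distinct values are {0, 1, 3, 9, 14, 27, 32, 38, 40}; there are 9 of them.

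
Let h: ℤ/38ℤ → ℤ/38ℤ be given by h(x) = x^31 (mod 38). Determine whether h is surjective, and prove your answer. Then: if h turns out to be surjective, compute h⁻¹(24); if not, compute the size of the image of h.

Computing x^31 mod 38 for each x (by repeated squaring, reducing mod 38 at every step), the values h(0), h(1), …, h(37) are: 0, 1, 22, 33, 28, 17, 4, 7, 8, 25, 32, 11, 12, 15, 2, 29, 24, 35, 18, 19, 20, 3, 14, 9, 36, 23, 26, 27, 6, 13, 30, 31, 34, 21, 10, 5, 16, 37.
Every element of ℤ/38ℤ appears exactly once in this list, so h is a bijection, and in particular surjective.
Since h is surjective, we read off the preimage of 24 from the same table: h(16) = 24, so h⁻¹(24) = 16.

16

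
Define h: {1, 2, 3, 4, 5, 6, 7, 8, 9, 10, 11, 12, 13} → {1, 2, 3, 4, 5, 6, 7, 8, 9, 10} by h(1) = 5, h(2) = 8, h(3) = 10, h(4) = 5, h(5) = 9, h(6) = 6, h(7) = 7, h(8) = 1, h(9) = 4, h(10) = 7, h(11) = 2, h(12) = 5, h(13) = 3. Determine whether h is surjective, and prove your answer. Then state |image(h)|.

Every element of the codomain has a preimage: 1 = h(8), 2 = h(11), 3 = h(13), 4 = h(9), 5 = h(1), 6 = h(6), 7 = h(7), 8 = h(2), 9 = h(5), 10 = h(3).
So h is surjective.
The image of h is {1, 2, 3, 4, 5, 6, 7, 8, 9, 10}, which has 10 elements.

10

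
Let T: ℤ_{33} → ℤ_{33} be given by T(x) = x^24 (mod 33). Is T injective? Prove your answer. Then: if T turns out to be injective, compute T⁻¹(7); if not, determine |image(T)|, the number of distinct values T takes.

T(4): Repeated squaring mod 33: 4^1 ≡ 4, 4^2 ≡ 4² = 16, 4^4 ≡ 16² = 256 ≡ 25, 4^8 ≡ 25² = 625 ≡ 31, 4^16 ≡ 31² = 961 ≡ 4. Since 24 = 16 + 8, 4^24 ≡ 4·31: 4·31 = 124 ≡ 25. So 4^24 ≡ 25 (mod 33).
T(7): Repeated squaring mod 33: 7^1 ≡ 7, 7^2 ≡ 7² = 49 ≡ 16, 7^4 ≡ 16² = 256 ≡ 25, 7^8 ≡ 25² = 625 ≡ 31, 7^16 ≡ 31² = 961 ≡ 4. Since 24 = 16 + 8, 7^24 ≡ 4·31: 4·31 = 124 ≡ 25. So 7^24 ≡ 25 (mod 33).
So T(4) = T(7) = 25 while 4 ≠ 7, therefore T is not injective.
Since T is not injective, we determine |image(T)|. Computing x^24 mod 33 for each x (by repeated squaring, reducing mod 33 at every step), the values T(0), T(1), …, T(32) are: 0, 1, 16, 15, 25, 31, 9, 25, 4, 27, 1, 22, 12, 16, 4, 3, 31, 31, 3, 4, 16, 12, 22, 1, 27, 4, 25, 9, 31, 25, 15, 16, 1.
The distinct values are {0, 1, 3, 4, 9, 12, 15, 16, 22, 25, 27, 31}; there are 12 of them.

12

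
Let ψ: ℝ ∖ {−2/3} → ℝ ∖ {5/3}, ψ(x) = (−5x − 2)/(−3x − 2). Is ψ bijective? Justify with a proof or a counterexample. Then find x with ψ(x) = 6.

-10/13

Suppose ψ(u) = ψ(v). Cross-multiplying: (−5u − 2)(−3v − 2) = (−5v − 2)(−3u − 2).
Expanding both sides and cancelling the symmetric terms leaves 4·(u − v) = 0. Since 4 ≠ 0, u = v. Thus ψ is injective.
For any y ≠ 5/3, solving y(−3x − 2) = −5x − 2 for x gives a well-defined x ≠ −2/3. So ψ is surjective.
Hence ψ is bijective.
Solving ψ(x) = 6: cross-multiplying gives −5x − 2 = 6(−3x − 2), which rearranges to 13x = −10, so x = −10/13.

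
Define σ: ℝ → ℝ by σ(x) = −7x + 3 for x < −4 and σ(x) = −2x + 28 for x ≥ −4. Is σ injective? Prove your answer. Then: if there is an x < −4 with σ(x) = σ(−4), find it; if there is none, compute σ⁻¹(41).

Both pieces are strictly decreasing (slopes −7 and −2), so each is injective on its own interval.
The left piece maps (−∞, −4) onto (31, ∞); the right piece maps [−4, ∞) onto (−∞, 36].
These images overlap. In particular σ(−4) = 36 (right piece), and solving −7x + 3 = 36 on the left piece gives x = −33/7 < −4.
So σ(−33/7) = σ(−4) with −33/7 ≠ −4, and σ is not injective. This x = −33/7 is the requested value below −4.

-33/7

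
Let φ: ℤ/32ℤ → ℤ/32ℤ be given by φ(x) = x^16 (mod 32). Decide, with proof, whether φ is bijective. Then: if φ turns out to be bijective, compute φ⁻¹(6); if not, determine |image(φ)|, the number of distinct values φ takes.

2

φ(0) = 0^16 = 0.
φ(2): Repeated squaring mod 32: 2^1 ≡ 2, 2^2 ≡ 2² = 4, 2^4 ≡ 4² = 16, 2^8 ≡ 16² = 256 ≡ 0, 2^16 ≡ 0² = 0. So 2^16 ≡ 0 (mod 32).
So φ(0) = φ(2) = 0 while 0 ≠ 2, hence φ is not injective, hence not bijective.
Since φ is not bijective, we determine |image(φ)|. Computing x^16 mod 32 for each x (by repeated squaring, reducing mod 32 at every step), the values φ(0), φ(1), …, φ(31) are: 0, 1, 0, 1, 0, 1, 0, 1, 0, 1, 0, 1, 0, 1, 0, 1, 0, 1, 0, 1, 0, 1, 0, 1, 0, 1, 0, 1, 0, 1, 0, 1.
The distinct values are {0, 1}; there are 2 of them.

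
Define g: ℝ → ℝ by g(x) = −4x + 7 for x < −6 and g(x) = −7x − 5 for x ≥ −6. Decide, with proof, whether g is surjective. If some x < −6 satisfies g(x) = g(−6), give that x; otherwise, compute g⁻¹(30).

Both pieces are strictly decreasing (slopes −4 and −7), so each is injective on its own interval.
The left piece maps (−∞, −6) onto (31, ∞); the right piece maps [−6, ∞) onto (−∞, 37].
The union (31, ∞) ∪ (−∞, 37] covers ℝ, so g is surjective.
For the follow-up: the images overlap, so an x < −6 with g(x) = g(−6) exists. g(−6) = 37; solving −4x + 7 = 37 for x < −6 gives x = (37 − 7)/(−4) = −15/2.

-15/2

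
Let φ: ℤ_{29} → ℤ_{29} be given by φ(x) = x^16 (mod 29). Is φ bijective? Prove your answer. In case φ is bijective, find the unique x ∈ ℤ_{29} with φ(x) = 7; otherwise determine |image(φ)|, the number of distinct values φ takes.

8

φ(2): Repeated squaring mod 29: 2^1 ≡ 2, 2^2 ≡ 2² = 4, 2^4 ≡ 4² = 16, 2^8 ≡ 16² = 256 ≡ 24, 2^16 ≡ 24² = 576 ≡ 25. So 2^16 ≡ 25 (mod 29).
φ(5): Repeated squaring mod 29: 5^1 ≡ 5, 5^2 ≡ 5² = 25, 5^4 ≡ 25² = 625 ≡ 16, 5^8 ≡ 16² = 256 ≡ 24, 5^16 ≡ 24² = 576 ≡ 25. So 5^16 ≡ 25 (mod 29).
So φ(2) = φ(5) = 25 while 2 ≠ 5, thus φ is not injective, hence not bijective.
Since φ is not bijective, we determine |image(φ)|. Computing x^16 mod 29 for each x (by repeated squaring, reducing mod 29 at every step), the values φ(0), φ(1), …, φ(28) are: 0, 1, 25, 20, 16, 25, 7, 20, 23, 23, 16, 24, 1, 24, 7, 7, 24, 1, 24, 16, 23, 23, 20, 7, 25, 16, 20, 25, 1.
The distinct values are {0, 1, 7, 16, 20, 23, 24, 25}; there are 8 of them.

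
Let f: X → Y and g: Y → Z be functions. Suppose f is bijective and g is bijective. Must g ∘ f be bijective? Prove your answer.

Injectivity: if g(f(x_1)) = g(f(x_2)) then f(x_1) = f(x_2) (g injective) so x_1 = x_2 (f injective).
Surjectivity: for c ∈ Z pick b with g(b) = c, then a with f(a) = b; then (g ∘ f)(a) = c.
So g ∘ f is bijective.

bijective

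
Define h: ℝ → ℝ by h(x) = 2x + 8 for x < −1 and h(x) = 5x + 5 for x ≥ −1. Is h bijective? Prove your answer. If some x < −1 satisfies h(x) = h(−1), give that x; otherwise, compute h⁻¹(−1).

Both pieces are strictly increasing (slopes 2 and 5), so each is injective on its own interval.
The left piece maps (−∞, −1) onto (−∞, 6); the right piece maps [−1, ∞) onto [0, ∞).
These images overlap. In particular h(−1) = 0 (right piece), and solving 2x + 8 = 0 on the left piece gives x = −4 < −1.
So h(−4) = h(−1) with −4 ≠ −1, and h is not injective, hence not bijective. This x = −4 is the requested value below −1.

-4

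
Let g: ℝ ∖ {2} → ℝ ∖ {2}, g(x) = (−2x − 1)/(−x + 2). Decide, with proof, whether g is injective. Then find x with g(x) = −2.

Suppose g(s) = g(t). Cross-multiplying: (−2s − 1)(−t + 2) = (−2t − 1)(−s + 2).
Expanding both sides and cancelling the symmetric terms leaves −5·(s − t) = 0. Since −5 ≠ 0, s = t. Therefore g is injective.
Solving g(x) = −2: cross-multiplying gives −2x − 1 = −2(−x + 2), which rearranges to −4x = −3, so x = 3/4.

3/4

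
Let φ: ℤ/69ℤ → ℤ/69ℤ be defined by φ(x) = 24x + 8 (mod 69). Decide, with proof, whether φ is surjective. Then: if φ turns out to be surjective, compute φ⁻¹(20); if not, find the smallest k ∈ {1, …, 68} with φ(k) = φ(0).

Recall: φ is surjective if every y in the codomain equals φ(x) for some x in the domain.
Since gcd(24, 69) = 3, we have 24x ≡ 0 (mod 3) for all x, so φ(x) ≡ 2 (mod 3).
But 0 ≢ 2 (mod 3), so 0 ∈ ℤ/69ℤ has no preimage. Hence φ is not surjective.
Since φ is not surjective, we find the least positive k with φ(k) = φ(0): this means 24k ≡ 0 (mod 69), i.e. 69 ∣ 24k. Since gcd(24, 69) = 3, dividing through by 3 this holds exactly when 23 ∣ 8k, and as gcd(8, 23) = 1, exactly when 23 ∣ k.
The smallest positive such k is 23.

23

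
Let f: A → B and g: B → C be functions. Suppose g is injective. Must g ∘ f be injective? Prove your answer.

not injective

No. Take A = {1, 2}, B = C = {1, 2, 3, 4, 5}, f(1) = f(2) = 1, and g = identity (injective).
Then (g ∘ f)(1) = (g ∘ f)(2) = 1 with 1 ≠ 2, so g ∘ f is not injective.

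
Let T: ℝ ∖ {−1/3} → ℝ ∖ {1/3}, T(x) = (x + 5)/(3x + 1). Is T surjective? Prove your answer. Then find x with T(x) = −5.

-5/8

For any y ≠ 1/3, solving y(3x + 1) = x + 5 for x gives a well-defined x ≠ −1/3. So T is surjective.
Solving T(x) = −5: cross-multiplying gives x + 5 = −5(3x + 1), which rearranges to 16x = −10, so x = −5/8.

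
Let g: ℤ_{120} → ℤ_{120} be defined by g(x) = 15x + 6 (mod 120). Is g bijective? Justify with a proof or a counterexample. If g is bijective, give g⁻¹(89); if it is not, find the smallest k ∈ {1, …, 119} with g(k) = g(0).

8

Recall that g is injective if g(a) = g(b) implies a = b.
We have gcd(15, 120) = 15 > 1. Taking a = 0 and b = 8: g(0) = 6 and g(8) = 15·8 + 6 = 126 ≡ 6 (mod 120).
So g(0) = g(8) while 0 ≠ 8, so g is not injective, hence not bijective.
Since g is not bijective, we find the least positive k with g(k) = g(0): this means 15k ≡ 0 (mod 120), i.e. 120 ∣ 15k. Since gcd(15, 120) = 15, dividing through by 15 this holds exactly when 8 ∣ k.
The smallest positive such k is 8.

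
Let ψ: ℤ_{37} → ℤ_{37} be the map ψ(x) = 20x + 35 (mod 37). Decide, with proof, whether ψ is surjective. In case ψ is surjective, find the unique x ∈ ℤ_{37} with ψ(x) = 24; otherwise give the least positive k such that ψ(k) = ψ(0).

5

Since gcd(20, 37) = 1, 20 is invertible modulo 37. Euclid's algorithm: 37 = 1·20 + 17, 20 = 1·17 + 3, 17 = 5·3 + 2, 3 = 1·2 + 1; back-substituting gives 1 = 13·20 − 7·37, so 20⁻¹ ≡ 13 (mod 37).
For any y ∈ ℤ_{37}, x = 13(y − 35) mod 37 satisfies ψ(x) = 20·13(y − 35) + 35 ≡ y (since 20·13 ≡ 1 mod 37). So every y has a preimage.
Thus ψ is surjective.
Since ψ is surjective, we compute ψ⁻¹(24): solve 20x + 35 ≡ 24 (mod 37), i.e. 20x ≡ 26 (mod 37).
Multiplying by 20⁻¹ = 13 gives x ≡ 13·26 = 338 = 9·37 + 5 ≡ 5 (mod 37).
Check: ψ(5) = 20·5 + 35 = 135 = 3·37 + 24 ≡ 24 (mod 37).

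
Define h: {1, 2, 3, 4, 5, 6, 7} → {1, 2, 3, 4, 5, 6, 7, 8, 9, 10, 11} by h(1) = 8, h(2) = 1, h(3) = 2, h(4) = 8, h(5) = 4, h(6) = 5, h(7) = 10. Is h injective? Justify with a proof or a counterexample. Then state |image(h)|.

6

h(1) = 8 = h(4) with 1 ≠ 4, so h is not injective.
The image of h is {1, 2, 4, 5, 8, 10}, which has 6 elements.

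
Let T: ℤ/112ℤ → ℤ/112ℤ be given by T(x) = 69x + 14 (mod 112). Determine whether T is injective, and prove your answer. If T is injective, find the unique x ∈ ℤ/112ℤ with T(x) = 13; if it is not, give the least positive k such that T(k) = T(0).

99

If T(s) = T(t), then 69s ≡ 69t (mod 112). Because gcd(69, 112) = 1, we may cancel 69 to get s ≡ t (mod 112).
Thus T is injective.
We now compute 69⁻¹ mod 112 explicitly. Euclid's algorithm: 112 = 1·69 + 43, 69 = 1·43 + 26, 43 = 1·26 + 17, 26 = 1·17 + 9, 17 = 1·9 + 8, 9 = 1·8 + 1; back-substituting gives 1 = 13·69 − 8·112, so 69⁻¹ ≡ 13 (mod 112).
Since T is injective, we compute T⁻¹(13): solve 69x + 14 ≡ 13 (mod 112), i.e. 69x ≡ 111 (mod 112).
Multiplying by 69⁻¹ = 13 gives x ≡ 13·111 = 1443 = 12·112 + 99 ≡ 99 (mod 112).
Check: T(99) = 69·99 + 14 = 6845 = 61·112 + 13 ≡ 13 (mod 112).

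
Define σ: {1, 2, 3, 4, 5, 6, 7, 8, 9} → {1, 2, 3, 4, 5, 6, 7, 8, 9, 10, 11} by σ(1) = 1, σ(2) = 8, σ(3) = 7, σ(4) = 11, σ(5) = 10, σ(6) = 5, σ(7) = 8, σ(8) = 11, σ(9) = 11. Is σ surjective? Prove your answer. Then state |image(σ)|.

6

No element maps to 2, so σ is not surjective.
The image of σ is {1, 5, 7, 8, 10, 11}, which has 6 elements.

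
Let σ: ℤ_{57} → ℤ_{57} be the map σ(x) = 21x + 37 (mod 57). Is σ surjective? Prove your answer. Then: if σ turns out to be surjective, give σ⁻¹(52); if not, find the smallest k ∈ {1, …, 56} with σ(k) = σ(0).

Recall: surjectivity means every element of the codomain has a preimage under σ.
Since gcd(21, 57) = 3, we have 21x ≡ 0 (mod 3) for all x, so σ(x) ≡ 1 (mod 3).
But 0 ≢ 1 (mod 3), so 0 ∈ ℤ_{57} has no preimage. Hence σ is not surjective.
Since σ is not surjective, we find the least positive k with σ(k) = σ(0): this means 21k ≡ 0 (mod 57), i.e. 57 ∣ 21k. Since gcd(21, 57) = 3, dividing through by 3 this holds exactly when 19 ∣ 7k, and as gcd(7, 19) = 1, exactly when 19 ∣ k.
The smallest positive such k is 19.

19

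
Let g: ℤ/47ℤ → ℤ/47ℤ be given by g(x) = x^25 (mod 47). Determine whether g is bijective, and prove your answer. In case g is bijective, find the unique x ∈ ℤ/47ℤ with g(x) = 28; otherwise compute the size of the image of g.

Since 47 is prime, the nonzero elements of ℤ/47ℤ form a cyclic group of order 46.
As gcd(25, 46) = 1, raising to the 25th power is a bijection on this group: if a^25 ≡ b^25 then (ab^{−1})^25 = 1, and the only element of order dividing gcd(25, 46) = 1 is 1, so a = b.
With g(0) = 0 this makes g injective on all of ℤ/47ℤ, hence bijective (finite equal-size domain and codomain). In particular g is bijective.
Since g is bijective, we find the preimage of 28. The inverse of x ↦ x^25 on (ℤ/47ℤ)^× is x ↦ x^35, because 25·35 = 875 = 19·46 + 1 ≡ 1 (mod 46) and x^{46} = 1 for x ≠ 0 (Fermat). So g⁻¹(28) = 28^35 mod 47.
Repeated squaring mod 47: 28^1 ≡ 28, 28^2 ≡ 28² = 784 ≡ 32, 28^4 ≡ 32² = 1024 ≡ 37, 28^8 ≡ 37² = 1369 ≡ 6, 28^16 ≡ 6² = 36, 28^32 ≡ 36² = 1296 ≡ 27. Since 35 = 32 + 2 + 1, 28^35 ≡ 27·32·28: 27·32 = 864 ≡ 18, then 18·28 = 504 ≡ 34. So 28^35 ≡ 34 (mod 47).
Hence g⁻¹(28) = 34.

34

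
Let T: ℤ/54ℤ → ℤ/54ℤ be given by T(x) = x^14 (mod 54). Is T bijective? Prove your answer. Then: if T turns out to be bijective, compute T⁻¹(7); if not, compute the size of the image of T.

20

T(0) = 0^14 = 0.
T(6): Repeated squaring mod 54: 6^1 ≡ 6, 6^2 ≡ 6² = 36, 6^4 ≡ 36² = 1296 ≡ 0, 6^8 ≡ 0² = 0. Since 14 = 8 + 4 + 2, 6^14 ≡ 0·0·36: 0·0 = 0, then 0·36 = 0. So 6^14 ≡ 0 (mod 54).
So T(0) = T(6) = 0 while 0 ≠ 6, so T is not injective, hence not bijective.
Since T is not bijective, we determine |image(T)|. Computing x^14 mod 54 for each x (by repeated squaring, reducing mod 54 at every step), the values T(0), T(1), …, T(53) are: 0, 1, 22, 27, 52, 7, 0, 13, 10, 27, 46, 31, 0, 43, 16, 27, 4, 19, 0, 37, 40, 27, 34, 25, 0, 49, 28, 27, 28, 49, 0, 25, 34, 27, 40, 37, 0, 19, 4, 27, 16, 43, 0, 31, 46, 27, 10, 13, 0, 7, 52, 27, 22, 1.
The distinct values are {0, 1, 4, 7, 10, 13, 16, 19, 22, 25, 27, 28, 31, 34, 37, 40, 43, 46, 49, 52}; there are 20 of them.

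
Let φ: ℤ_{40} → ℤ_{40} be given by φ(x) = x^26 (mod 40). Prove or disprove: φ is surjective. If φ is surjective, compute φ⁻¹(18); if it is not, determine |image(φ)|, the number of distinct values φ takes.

6

φ(4): Repeated squaring mod 40: 4^1 ≡ 4, 4^2 ≡ 4² = 16, 4^4 ≡ 16² = 256 ≡ 16, 4^8 ≡ 16² = 256 ≡ 16, 4^16 ≡ 16² = 256 ≡ 16. Since 26 = 16 + 8 + 2, 4^26 ≡ 16·16·16: 16·16 = 256 ≡ 16, then 16·16 = 256 ≡ 16. So 4^26 ≡ 16 (mod 40).
φ(6): Repeated squaring mod 40: 6^1 ≡ 6, 6^2 ≡ 6² = 36, 6^4 ≡ 36² = 1296 ≡ 16, 6^8 ≡ 16² = 256 ≡ 16, 6^16 ≡ 16² = 256 ≡ 16. Since 26 = 16 + 8 + 2, 6^26 ≡ 16·16·36: 16·16 = 256 ≡ 16, then 16·36 = 576 ≡ 16. So 6^26 ≡ 16 (mod 40).
So φ(4) = φ(6) = 16 while 4 ≠ 6, hence φ is not injective.
A non-injective map from the 40-element set ℤ_{40} to itself takes at most 39 distinct values, so it cannot be surjective. Hence φ is not surjective.
Since φ is not surjective, we determine |image(φ)|. Computing x^26 mod 40 for each x (by repeated squaring, reducing mod 40 at every step), the values φ(0), φ(1), …, φ(39) are: 0, 1, 24, 9, 16, 25, 16, 9, 24, 1, 0, 1, 24, 9, 16, 25, 16, 9, 24, 1, 0, 1, 24, 9, 16, 25, 16, 9, 24, 1, 0, 1, 24, 9, 16, 25, 16, 9, 24, 1.
The distinct values are {0, 1, 9, 16, 24, 25}; there are 6 of them.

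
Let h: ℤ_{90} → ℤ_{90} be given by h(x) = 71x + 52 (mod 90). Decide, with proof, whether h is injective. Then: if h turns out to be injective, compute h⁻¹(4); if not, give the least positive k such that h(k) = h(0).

12

If h(s) = h(t), then 71s ≡ 71t (mod 90). Because gcd(71, 90) = 1, we may cancel 71 to get s ≡ t (mod 90).
Therefore h is injective.
We now compute 71⁻¹ mod 90 explicitly. Euclid's algorithm: 90 = 1·71 + 19, 71 = 3·19 + 14, 19 = 1·14 + 5, 14 = 2·5 + 4, 5 = 1·4 + 1; back-substituting gives 1 = 71·71 − 56·90, so 71⁻¹ ≡ 71 (mod 90).
Since h is injective, we find h⁻¹(4): we need 71x ≡ 4 − 52 ≡ 42 (mod 90). Using 71⁻¹ = 71: x ≡ 71·42 = 2982 = 33·90 + 12, so x = 12.
Check: h(12) = 71·12 + 52 = 904 = 10·90 + 4 ≡ 4 (mod 90).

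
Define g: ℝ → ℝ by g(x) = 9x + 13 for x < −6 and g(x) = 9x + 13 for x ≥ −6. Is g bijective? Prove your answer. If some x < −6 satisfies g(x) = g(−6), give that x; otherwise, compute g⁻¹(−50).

-7

Both pieces are strictly increasing (slopes 9 and 9), so each is injective on its own interval.
The left piece maps (−∞, −6) onto (−∞, −41); the right piece maps [−6, ∞) onto [−41, ∞).
Since −41 = −41, the images partition ℝ: g is injective and surjective, hence bijective.
Because the two images are disjoint, no x < −6 has g(x) = g(−6), so we compute g⁻¹(−50): −50 lies in (−∞, −41), so solve 9x + 13 = −50: x = (−50 − 13)/9 = −7.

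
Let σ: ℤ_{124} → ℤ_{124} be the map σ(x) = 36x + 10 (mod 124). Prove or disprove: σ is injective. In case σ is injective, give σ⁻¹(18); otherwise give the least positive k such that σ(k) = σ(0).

Recall: injectivity means: for all x_1, x_2 in the domain, σ(x_1) = σ(x_2) implies x_1 = x_2.
We have gcd(36, 124) = 4 > 1. Taking x_1 = 0 and x_2 = 31: σ(0) = 10 and σ(31) = 36·31 + 10 = 1126 ≡ 10 (mod 124).
So σ(0) = σ(31) while 0 ≠ 31, therefore σ is not injective.
Since σ is not injective, we find the least positive k with σ(k) = σ(0): this means 36k ≡ 0 (mod 124), i.e. 124 ∣ 36k. Since gcd(36, 124) = 4, dividing through by 4 this holds exactly when 31 ∣ 9k, and as gcd(9, 31) = 1, exactly when 31 ∣ k.
The smallest positive such k is 31.

31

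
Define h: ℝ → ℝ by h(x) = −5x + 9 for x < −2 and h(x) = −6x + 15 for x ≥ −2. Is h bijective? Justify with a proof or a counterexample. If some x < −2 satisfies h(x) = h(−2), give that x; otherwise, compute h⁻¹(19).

-18/5

Both pieces are strictly decreasing (slopes −5 and −6), so each is injective on its own interval.
The left piece maps (−∞, −2) onto (19, ∞); the right piece maps [−2, ∞) onto (−∞, 27].
These images overlap. In particular h(−2) = 27 (right piece), and solving −5x + 9 = 27 on the left piece gives x = −18/5 < −2.
So h(−18/5) = h(−2) with −18/5 ≠ −2, and h is not injective, hence not bijective. This x = −18/5 is the requested value below −2.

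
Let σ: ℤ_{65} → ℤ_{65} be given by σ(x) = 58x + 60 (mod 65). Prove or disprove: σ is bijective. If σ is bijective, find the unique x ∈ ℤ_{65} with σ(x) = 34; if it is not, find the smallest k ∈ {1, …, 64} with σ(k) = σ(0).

Suppose σ(s) = σ(t) in ℤ_{65}. Then 58s + 60 ≡ 58t + 60 (mod 65), therefore 58(s − t) ≡ 0 (mod 65).
Since gcd(58, 65) = 1, 58 is invertible modulo 65, therefore s − t ≡ 0 (mod 65), i.e. s = t.
We now compute 58⁻¹ mod 65 explicitly. Euclid's algorithm: 65 = 1·58 + 7, 58 = 8·7 + 2, 7 = 3·2 + 1; back-substituting gives 1 = 37·58 − 33·65, so 58⁻¹ ≡ 37 (mod 65).
For any y ∈ ℤ_{65}, x = 37(y − 60) mod 65 satisfies σ(x) = 58·37(y − 60) + 60 ≡ y (since 58·37 ≡ 1 mod 65). So every y has a preimage.
Thus σ is bijective.
Since σ is bijective, we compute σ⁻¹(34): solve 58x + 60 ≡ 34 (mod 65), i.e. 58x ≡ 39 (mod 65).
Multiplying by 58⁻¹ = 37 gives x ≡ 37·39 = 1443 = 22·65 + 13 ≡ 13 (mod 65).
Check: σ(13) = 58·13 + 60 = 814 = 12·65 + 34 ≡ 34 (mod 65).

13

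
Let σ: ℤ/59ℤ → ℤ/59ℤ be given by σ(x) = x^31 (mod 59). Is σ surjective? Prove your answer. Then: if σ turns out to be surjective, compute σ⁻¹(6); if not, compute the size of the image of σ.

Since 59 is prime, the nonzero elements of ℤ/59ℤ form a cyclic group of order 58.
As gcd(31, 58) = 1, raising to the 31st power is a bijection on this group: if a^31 ≡ b^31 then (ab^{−1})^31 = 1, and the only element of order dividing gcd(31, 58) = 1 is 1, so a = b.
With σ(0) = 0 this makes σ injective on all of ℤ/59ℤ, hence bijective (finite equal-size domain and codomain). In particular σ is surjective.
Since σ is surjective, we find the preimage of 6. The inverse of x ↦ x^31 on (ℤ/59ℤ)^× is x ↦ x^15, because 31·15 = 465 = 8·58 + 1 ≡ 1 (mod 58) and x^{58} = 1 for x ≠ 0 (Fermat). So σ⁻¹(6) = 6^15 mod 59.
Repeated squaring mod 59: 6^1 ≡ 6, 6^2 ≡ 6² = 36, 6^4 ≡ 36² = 1296 ≡ 57, 6^8 ≡ 57² = 3249 ≡ 4. Since 15 = 8 + 4 + 2 + 1, 6^15 ≡ 4·57·36·6: 4·57 = 228 ≡ 51, then 51·36 = 1836 ≡ 7, then 7·6 = 42. So 6^15 ≡ 42 (mod 59).
Hence σ⁻¹(6) = 42.

42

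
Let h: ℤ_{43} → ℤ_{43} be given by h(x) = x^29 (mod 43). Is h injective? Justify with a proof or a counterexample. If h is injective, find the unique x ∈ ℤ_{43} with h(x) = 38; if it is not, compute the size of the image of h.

13

Since 43 is prime, the nonzero elements of ℤ_{43} form a cyclic group of order 42.
As gcd(29, 42) = 1, raising to the 29th power is a bijection on this group: if x_1^29 ≡ x_2^29 then (x_1x_2^{−1})^29 = 1, and the only element of order dividing gcd(29, 42) = 1 is 1, so x_1 = x_2.
With h(0) = 0 this makes h injective on all of ℤ_{43}, hence bijective (finite equal-size domain and codomain). In particular h is injective.
Since h is injective, we find the preimage of 38. The inverse of x ↦ x^29 on (ℤ_{43})^× is x ↦ x^29, because 29·29 = 841 = 20·42 + 1 ≡ 1 (mod 42) and x^{42} = 1 for x ≠ 0 (Fermat). So h⁻¹(38) = 38^29 mod 43.
Repeated squaring mod 43: 38^1 ≡ 38, 38^2 ≡ 38² = 1444 ≡ 25, 38^4 ≡ 25² = 625 ≡ 23, 38^8 ≡ 23² = 529 ≡ 13, 38^16 ≡ 13² = 169 ≡ 40. Since 29 = 16 + 8 + 4 + 1, 38^29 ≡ 40·13·23·38: 40·13 = 520 ≡ 4, then 4·23 = 92 ≡ 6, then 6·38 = 228 ≡ 13. So 38^29 ≡ 13 (mod 43).
Hence h⁻¹(38) = 13.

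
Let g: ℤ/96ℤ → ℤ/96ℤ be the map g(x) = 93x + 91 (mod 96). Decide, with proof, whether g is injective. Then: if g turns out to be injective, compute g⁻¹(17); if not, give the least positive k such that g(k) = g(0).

32

We have gcd(93, 96) = 3 > 1. Taking s = 0 and t = 32: g(0) = 91 and g(32) = 93·32 + 91 = 3067 ≡ 91 (mod 96).
So g(0) = g(32) while 0 ≠ 32, thus g is not injective.
Since g is not injective, we find the least positive k with g(k) = g(0): this means 93k ≡ 0 (mod 96), i.e. 96 ∣ 93k. Since gcd(93, 96) = 3, dividing through by 3 this holds exactly when 32 ∣ 31k, and as gcd(31, 32) = 1, exactly when 32 ∣ k.
The smallest positive such k is 32.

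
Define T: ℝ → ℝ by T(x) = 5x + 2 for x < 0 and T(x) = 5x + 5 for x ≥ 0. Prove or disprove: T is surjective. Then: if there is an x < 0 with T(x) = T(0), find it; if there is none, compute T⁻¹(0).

Both pieces are strictly increasing (slopes 5 and 5), so each is injective on its own interval.
The left piece maps (−∞, 0) onto (−∞, 2); the right piece maps [0, ∞) onto [5, ∞).
The union (−∞, 2) ∪ [5, ∞) omits the interval between 2 and 5; in particular 2 has no preimage. So T is not surjective.
Because the two images are disjoint, no x < 0 has T(x) = T(0), so we compute T⁻¹(0): 0 lies in (−∞, 2), so solve 5x + 2 = 0: x = (0 − 2)/5 = −2/5.

-2/5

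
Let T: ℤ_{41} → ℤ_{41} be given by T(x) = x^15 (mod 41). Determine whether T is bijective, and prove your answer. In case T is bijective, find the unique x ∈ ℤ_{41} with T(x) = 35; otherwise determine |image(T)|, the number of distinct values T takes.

T(3): Repeated squaring mod 41: 3^1 ≡ 3, 3^2 ≡ 3² = 9, 3^4 ≡ 9² = 81 ≡ 40, 3^8 ≡ 40² = 1600 ≡ 1. Since 15 = 8 + 4 + 2 + 1, 3^15 ≡ 1·40·9·3: 1·40 = 40, then 40·9 = 360 ≡ 32, then 32·3 = 96 ≡ 14. So 3^15 ≡ 14 (mod 41).
T(7): Repeated squaring mod 41: 7^1 ≡ 7, 7^2 ≡ 7² = 49 ≡ 8, 7^4 ≡ 8² = 64 ≡ 23, 7^8 ≡ 23² = 529 ≡ 37. Since 15 = 8 + 4 + 2 + 1, 7^15 ≡ 37·23·8·7: 37·23 = 851 ≡ 31, then 31·8 = 248 ≡ 2, then 2·7 = 14. So 7^15 ≡ 14 (mod 41).
So T(3) = T(7) = 14 while 3 ≠ 7, hence T is not injective, hence not bijective.
Since T is not bijective, we determine |image(T)|. Computing x^15 mod 41 for each x (by repeated squaring, reducing mod 41 at every step), the values T(0), T(1), …, T(40) are: 0, 1, 9, 14, 40, 32, 3, 14, 32, 32, 1, 27, 27, 14, 3, 38, 1, 3, 1, 3, 9, 32, 38, 40, 38, 40, 3, 38, 27, 14, 14, 40, 9, 9, 27, 38, 9, 1, 27, 32, 40.
The distinct values are {0, 1, 3, 9, 14, 27, 32, 38, 40}; there are 9 of them.

9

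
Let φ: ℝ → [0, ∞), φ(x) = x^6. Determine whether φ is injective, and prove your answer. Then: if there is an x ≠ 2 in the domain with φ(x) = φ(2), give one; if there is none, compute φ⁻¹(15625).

φ(2) = 64 = (−2)^6 = φ(−2) (since 6 is even), with 2 ≠ −2. So φ is not injective.
For the follow-up, such an x exists: taking x = −2 ∈ ℝ gives φ(−2) = 64 = φ(2) with −2 ≠ 2.

-2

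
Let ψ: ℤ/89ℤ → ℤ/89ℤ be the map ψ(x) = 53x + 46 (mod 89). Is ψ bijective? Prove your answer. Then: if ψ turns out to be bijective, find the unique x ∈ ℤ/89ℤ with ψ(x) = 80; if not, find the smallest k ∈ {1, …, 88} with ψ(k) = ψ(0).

4

Recall that injectivity means: for all u, v in the domain, ψ(u) = ψ(v) implies u = v.
Suppose ψ(u) = ψ(v) in ℤ/89ℤ. Then 53u + 46 ≡ 53v + 46 (mod 89), therefore 53(u − v) ≡ 0 (mod 89).
Since gcd(53, 89) = 1, 53 is invertible modulo 89, so u − v ≡ 0 (mod 89), i.e. u = v.
We now compute 53⁻¹ mod 89 explicitly. Euclid's algorithm: 89 = 1·53 + 36, 53 = 1·36 + 17, 36 = 2·17 + 2, 17 = 8·2 + 1; back-substituting gives 1 = 42·53 − 25·89, so 53⁻¹ ≡ 42 (mod 89).
Then y ↦ 42(y − 46) is a two-sided inverse to ψ, so every y ∈ ℤ/89ℤ has a preimage.
Therefore ψ is bijective.
Since ψ is bijective, we find ψ⁻¹(80): we need 53x ≡ 80 − 46 ≡ 34 (mod 89). Using 53⁻¹ = 42: x ≡ 42·34 = 1428 = 16·89 + 4, so x = 4.
Check: ψ(4) = 53·4 + 46 = 258 = 2·89 + 80 ≡ 80 (mod 89).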